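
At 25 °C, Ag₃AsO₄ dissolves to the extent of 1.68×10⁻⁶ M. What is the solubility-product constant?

Ag₃AsO₄(s) ⇌ 3 Ag⁺(aq) + AsO₄³⁻(aq)
If s mol/L of Ag₃AsO₄ dissolves, [Ag⁺] = 3s and [AsO₄³⁻] = s.
Ksp = [Ag⁺]^3[AsO₄³⁻] = (3s)^3 · s = 27s^4
Ksp = 27 × (1.68×10⁻⁶)^4 = 2.15×10⁻²²

Ksp = 2.15×10⁻²²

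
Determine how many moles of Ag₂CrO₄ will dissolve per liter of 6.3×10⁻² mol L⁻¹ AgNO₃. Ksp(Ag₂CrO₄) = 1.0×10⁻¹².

Ag₂CrO₄(s) ⇌ 2 Ag⁺(aq) + CrO₄²⁻(aq)
The solution already contains Ag⁺ at 6.3×10⁻² mol L⁻¹. Let s be the molar solubility of Ag₂CrO₄.
[Ag⁺] ≈ 6.3×10⁻² mol L⁻¹ (common ion dominates); [CrO₄²⁻] = s.
Ksp = [Ag⁺]^2[CrO₄²⁻] = (6.3×10⁻²)^2s
s = 1.0×10⁻¹² / (6.3×10⁻²)^2 = 2.5×10⁻¹⁰
s = 2.5×10⁻¹⁰ mol L⁻¹

2.5×10⁻¹⁰ M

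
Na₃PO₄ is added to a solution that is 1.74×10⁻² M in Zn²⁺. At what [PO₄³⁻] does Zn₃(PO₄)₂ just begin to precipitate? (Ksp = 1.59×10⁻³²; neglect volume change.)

5.49×10⁻¹⁴ M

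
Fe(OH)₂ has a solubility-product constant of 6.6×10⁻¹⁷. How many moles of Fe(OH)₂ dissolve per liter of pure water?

Fe(OH)₂(s) ⇌ Fe²⁺(aq) + 2 OH⁻(aq)
Let s be the molar solubility. Then [Fe²⁺] = s and [OH⁻] = 2s.
Ksp = [Fe²⁺][OH⁻]^2 = s · (2s)^2 = 4s^3
4s^3 = 6.6×10⁻¹⁷  ⇒  s^3 = 1.7×10⁻¹⁷
s = 2.5×10⁻⁶ mol/L

2.5×10⁻⁶ M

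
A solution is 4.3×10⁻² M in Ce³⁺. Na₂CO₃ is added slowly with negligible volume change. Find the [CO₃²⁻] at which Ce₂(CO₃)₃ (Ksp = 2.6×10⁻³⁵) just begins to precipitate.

2.4×10⁻¹¹ M

Each salt precipitates once Q = Ksp for that salt.
Ce₂(CO₃)₃(s) ⇌ 2 Ce³⁺(aq) + 3 CO₃²⁻(aq)
Ksp = [Ce³⁺]^2[CO₃²⁻]^3 = [CO₃²⁻]^3(4.3×10⁻²)^2
[CO₃²⁻]^3 = 2.6×10⁻³⁵ / (4.3×10⁻²)^2 = 1.4×10⁻³²
[CO₃²⁻] = 2.4×10⁻¹¹ M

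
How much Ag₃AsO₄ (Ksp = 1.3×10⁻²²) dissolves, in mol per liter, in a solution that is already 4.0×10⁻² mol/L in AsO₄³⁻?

4.9×10⁻⁸ M

Ag₃AsO₄(s) ⇌ 3 Ag⁺(aq) + AsO₄³⁻(aq)
AsO₄³⁻ is already present at 4.0×10⁻² mol/L. If s mol/L of Ag₃AsO₄ dissolves, [Ag⁺] = 3s while [AsO₄³⁻] ≈ 4.0×10⁻² mol/L.
Ksp = [Ag⁺]^3[AsO₄³⁻] = (3s)^3(4.0×10⁻²)
(3s)^3 = 1.3×10⁻²² / (4.0×10⁻²) = 3.3×10⁻²¹
s = 4.9×10⁻⁸ mol/L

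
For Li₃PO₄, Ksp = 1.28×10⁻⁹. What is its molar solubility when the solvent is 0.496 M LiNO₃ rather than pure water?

Li₃PO₄(s) ⇌ 3 Li⁺(aq) + PO₄³⁻(aq)
Let s be the solubility of Li₃PO₄ here. The common ion gives [Li⁺] ≈ 0.496 M, and [PO₄³⁻] = s.
Ksp = [Li⁺]^3[PO₄³⁻] = (0.496)^3s
s = 1.28×10⁻⁹ / (0.496)^3 = 1.05×10⁻⁸
s = 1.05×10⁻⁸ M

1.05×10⁻⁸ M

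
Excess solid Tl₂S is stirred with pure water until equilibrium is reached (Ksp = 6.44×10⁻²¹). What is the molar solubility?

1.17×10⁻⁷ M

Tl₂S(s) ⇌ 2 Tl⁺(aq) + S²⁻(aq)
Let s be the molar solubility. Then [Tl⁺] = 2s and [S²⁻] = s.
Ksp = [Tl⁺]^2[S²⁻] = (2s)^2 · s = 4s^3
4s^3 = 6.44×10⁻²¹  ⇒  s^3 = 1.61×10⁻²¹
Taking the 3rd root, s = 1.17×10⁻⁷ mol L⁻¹.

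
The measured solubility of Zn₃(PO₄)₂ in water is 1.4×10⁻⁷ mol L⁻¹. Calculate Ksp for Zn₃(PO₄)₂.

Ksp = 5.8×10⁻³³

Zn₃(PO₄)₂(s) ⇌ 3 Zn²⁺(aq) + 2 PO₄³⁻(aq)
Call the molar solubility s, so that [Zn²⁺] = 3s and [PO₄³⁻] = 2s.
Ksp = [Zn²⁺]^3[PO₄³⁻]^2 = (3s)^3 · (2s)^2 = 108s^5
Ksp = 108 × (1.4×10⁻⁷)^5 = 5.8×10⁻³³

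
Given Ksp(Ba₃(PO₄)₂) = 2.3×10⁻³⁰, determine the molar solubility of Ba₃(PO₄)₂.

4.6×10⁻⁷ M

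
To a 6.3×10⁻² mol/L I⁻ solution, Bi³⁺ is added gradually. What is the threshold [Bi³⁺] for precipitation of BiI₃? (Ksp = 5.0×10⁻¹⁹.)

A salt starts to precipitate once the ion product Q reaches its Ksp.
BiI₃(s) ⇌ Bi³⁺(aq) + 3 I⁻(aq)
Ksp = [Bi³⁺][I⁻]^3 = [Bi³⁺](6.3×10⁻²)^3
[Bi³⁺] = 5.0×10⁻¹⁹ / (6.3×10⁻²)^3 = 2.0×10⁻¹⁵
[Bi³⁺] = 2.0×10⁻¹⁵ mol/L

2.0×10⁻¹⁵ M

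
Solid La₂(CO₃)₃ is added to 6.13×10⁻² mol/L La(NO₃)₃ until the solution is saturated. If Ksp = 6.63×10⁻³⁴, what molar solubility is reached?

La₂(CO₃)₃(s) ⇌ 2 La³⁺(aq) + 3 CO₃²⁻(aq)
La³⁺ is already present at 6.13×10⁻² mol/L. If s mol/L of La₂(CO₃)₃ dissolves, [CO₃²⁻] = 3s while [La³⁺] ≈ 6.13×10⁻² mol/L.
Ksp = [La³⁺]^2[CO₃²⁻]^3 = (6.13×10⁻²)^2(3s)^3
(3s)^3 = 6.63×10⁻³⁴ / (6.13×10⁻²)^2 = 1.76×10⁻³¹
s = 1.87×10⁻¹¹ mol/L

1.87×10⁻¹¹ M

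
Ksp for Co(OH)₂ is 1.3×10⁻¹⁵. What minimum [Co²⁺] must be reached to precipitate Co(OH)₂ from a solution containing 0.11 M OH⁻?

1.1×10⁻¹³ M

Each salt precipitates once Q = Ksp for that salt.
Co(OH)₂(s) ⇌ Co²⁺(aq) + 2 OH⁻(aq)
Ksp = [Co²⁺][OH⁻]^2 = [Co²⁺](0.11)^2
[Co²⁺] = 1.3×10⁻¹⁵ / (0.11)^2 = 1.1×10⁻¹³
[Co²⁺] = 1.1×10⁻¹³ M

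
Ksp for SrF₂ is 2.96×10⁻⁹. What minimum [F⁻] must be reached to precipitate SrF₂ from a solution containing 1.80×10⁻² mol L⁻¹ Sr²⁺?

4.06×10⁻⁴ M

The threshold for precipitation is Q = Ksp.
SrF₂(s) ⇌ Sr²⁺(aq) + 2 F⁻(aq)
Ksp = [Sr²⁺][F⁻]^2 = [F⁻]^2(1.80×10⁻²)
[F⁻]^2 = 2.96×10⁻⁹ / (1.80×10⁻²) = 1.64×10⁻⁷
[F⁻] = 4.06×10⁻⁴ mol L⁻¹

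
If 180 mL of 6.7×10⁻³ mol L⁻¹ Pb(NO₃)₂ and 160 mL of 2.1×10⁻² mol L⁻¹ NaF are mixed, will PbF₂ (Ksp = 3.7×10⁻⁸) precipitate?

Yes

After mixing, V = 180 mL + 160 mL = 340 mL.
[Pb²⁺] = (6.7×10⁻³)(180)/340 = 3.5×10⁻³ mol L⁻¹
[F⁻] = (2.1×10⁻²)(160)/340 = 9.9×10⁻³ mol L⁻¹
Q = [Pb²⁺][F⁻]^2 = 3.5×10⁻⁷
Since Q (3.5×10⁻⁷) exceeds Ksp (3.7×10⁻⁸), PbF₂ will precipitate.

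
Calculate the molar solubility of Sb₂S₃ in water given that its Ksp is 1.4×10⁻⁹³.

1.1×10⁻¹⁹ M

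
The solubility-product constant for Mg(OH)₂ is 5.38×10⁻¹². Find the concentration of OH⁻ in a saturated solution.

2.21×10⁻⁴ M

Mg(OH)₂(s) ⇌ Mg²⁺(aq) + 2 OH⁻(aq)
Let s be the molar solubility. Then [Mg²⁺] = s and [OH⁻] = 2s.
Ksp = [Mg²⁺][OH⁻]^2 = s · (2s)^2 = 4s^3 = 5.38×10⁻¹²
s = 1.10×10⁻⁴ M
[OH⁻] = 2s = 2.21×10⁻⁴ M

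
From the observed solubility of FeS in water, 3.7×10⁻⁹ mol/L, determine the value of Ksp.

Ksp = 1.4×10⁻¹⁷

FeS(s) ⇌ Fe²⁺(aq) + S²⁻(aq)
With molar solubility s: [Fe²⁺] = s, [S²⁻] = s.
Ksp = [Fe²⁺][S²⁻] = s · s = s^2
Ksp = (3.7×10⁻⁹)^2 = 1.4×10⁻¹⁷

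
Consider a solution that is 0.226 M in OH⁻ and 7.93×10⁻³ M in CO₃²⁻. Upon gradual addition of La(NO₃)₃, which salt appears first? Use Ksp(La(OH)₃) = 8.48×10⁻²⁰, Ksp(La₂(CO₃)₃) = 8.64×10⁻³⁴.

A salt starts to precipitate once the ion product Q reaches its Ksp.
For La(OH)₃: [La³⁺] = (Ksp/[OH⁻]^3) = 7.35×10⁻¹⁸ M
For La₂(CO₃)₃: [La³⁺] = (Ksp/[CO₃²⁻]^3)^(1/2) = 4.16×10⁻¹⁴ M
Since La(OH)₃ needs less La³⁺ to reach saturation, it precipitates first.

La(OH)₃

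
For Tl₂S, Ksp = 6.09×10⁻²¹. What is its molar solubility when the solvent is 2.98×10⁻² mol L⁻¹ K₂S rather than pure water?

2.26×10⁻¹⁰ M

Tl₂S(s) ⇌ 2 Tl⁺(aq) + S²⁻(aq)
S²⁻ is already present at 2.98×10⁻² mol L⁻¹. If s mol/L of Tl₂S dissolves, [Tl⁺] = 2s while [S²⁻] ≈ 2.98×10⁻² mol L⁻¹.
Ksp = [Tl⁺]^2[S²⁻] = (2s)^2(2.98×10⁻²)
(2s)^2 = 6.09×10⁻²¹ / (2.98×10⁻²) = 2.04×10⁻¹⁹
s = 2.26×10⁻¹⁰ mol L⁻¹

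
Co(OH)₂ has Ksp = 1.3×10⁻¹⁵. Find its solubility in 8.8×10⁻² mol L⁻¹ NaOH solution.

Co(OH)₂(s) ⇌ Co²⁺(aq) + 2 OH⁻(aq)
The solution already contains OH⁻ at 8.8×10⁻² mol L⁻¹. Let s be the molar solubility of Co(OH)₂.
[OH⁻] ≈ 8.8×10⁻² mol L⁻¹ (common ion dominates); [Co²⁺] = s.
Ksp = [Co²⁺][OH⁻]^2 = s(8.8×10⁻²)^2
s = 1.3×10⁻¹⁵ / (8.8×10⁻²)^2 = 1.7×10⁻¹³
s = 1.7×10⁻¹³ mol L⁻¹

1.7×10⁻¹³ M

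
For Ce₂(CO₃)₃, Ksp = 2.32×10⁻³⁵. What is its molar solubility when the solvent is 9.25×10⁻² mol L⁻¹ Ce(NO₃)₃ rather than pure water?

4.65×10⁻¹² M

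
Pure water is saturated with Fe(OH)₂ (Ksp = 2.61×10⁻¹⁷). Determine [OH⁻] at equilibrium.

3.74×10⁻⁶ M

Fe(OH)₂(s) ⇌ Fe²⁺(aq) + 2 OH⁻(aq)
If s mol/L of Fe(OH)₂ dissolves, [Fe²⁺] = s and [OH⁻] = 2s.
Ksp = [Fe²⁺][OH⁻]^2 = s · (2s)^2 = 4s^3 = 2.61×10⁻¹⁷
s = 1.87×10⁻⁶ mol L⁻¹
[OH⁻] = 2s = 3.74×10⁻⁶ mol L⁻¹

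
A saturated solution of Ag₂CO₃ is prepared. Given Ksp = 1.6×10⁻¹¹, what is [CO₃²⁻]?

Ag₂CO₃(s) ⇌ 2 Ag⁺(aq) + CO₃²⁻(aq)
For each mole of Ag₂CO₃ that dissolves per liter, [Ag⁺] = 2s and [CO₃²⁻] = s; let s denote this solubility.
Ksp = [Ag⁺]^2[CO₃²⁻] = (2s)^2 · s = 4s^3 = 1.6×10⁻¹¹
s = 1.6×10⁻⁴ mol L⁻¹
[CO₃²⁻] = s = 1.6×10⁻⁴ mol L⁻¹

1.6×10⁻⁴ M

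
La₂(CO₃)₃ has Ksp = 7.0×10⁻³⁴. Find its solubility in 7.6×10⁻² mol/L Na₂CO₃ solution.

La₂(CO₃)₃(s) ⇌ 2 La³⁺(aq) + 3 CO₃²⁻(aq)
Let s be the solubility of La₂(CO₃)₃ here. The common ion gives [CO₃²⁻] ≈ 7.6×10⁻² mol/L, and [La³⁺] = 2s.
Ksp = [La³⁺]^2[CO₃²⁻]^3 = (2s)^2(7.6×10⁻²)^3
(2s)^2 = 7.0×10⁻³⁴ / (7.6×10⁻²)^3 = 1.6×10⁻³⁰
s = 6.3×10⁻¹⁶ mol/L

6.3×10⁻¹⁶ M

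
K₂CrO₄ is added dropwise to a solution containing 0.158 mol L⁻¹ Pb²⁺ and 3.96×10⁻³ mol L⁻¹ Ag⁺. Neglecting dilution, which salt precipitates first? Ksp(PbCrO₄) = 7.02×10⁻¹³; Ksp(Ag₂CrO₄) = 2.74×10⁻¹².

Precipitation of each salt begins when its ion product equals Ksp.
For PbCrO₄: [CrO₄²⁻] = (Ksp/[Pb²⁺]) = 4.44×10⁻¹² mol L⁻¹
For Ag₂CrO₄: [CrO₄²⁻] = (Ksp/[Ag⁺]^2) = 1.75×10⁻⁷ mol L⁻¹
The smaller threshold [CrO₄²⁻] is reached first, so PbCrO₄ precipitates first.

PbCrO₄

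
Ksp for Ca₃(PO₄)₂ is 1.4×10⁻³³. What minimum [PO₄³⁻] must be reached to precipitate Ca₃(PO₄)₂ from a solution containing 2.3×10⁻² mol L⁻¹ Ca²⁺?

1.1×10⁻¹⁴ M

The threshold for precipitation is Q = Ksp.
Ca₃(PO₄)₂(s) ⇌ 3 Ca²⁺(aq) + 2 PO₄³⁻(aq)
Ksp = [Ca²⁺]^3[PO₄³⁻]^2 = [PO₄³⁻]^2(2.3×10⁻²)^3
[PO₄³⁻]^2 = 1.4×10⁻³³ / (2.3×10⁻²)^3 = 1.2×10⁻²⁸
[PO₄³⁻] = 1.1×10⁻¹⁴ mol L⁻¹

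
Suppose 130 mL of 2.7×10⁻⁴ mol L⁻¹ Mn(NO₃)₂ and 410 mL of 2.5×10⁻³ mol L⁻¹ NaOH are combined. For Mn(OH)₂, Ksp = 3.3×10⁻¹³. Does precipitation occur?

Yes

The combined volume is 540 mL.
[Mn²⁺] = (2.7×10⁻⁴)(130)/540 = 6.5×10⁻⁵ mol L⁻¹
[OH⁻] = (2.5×10⁻³)(410)/540 = 1.9×10⁻³ mol L⁻¹
Q = [Mn²⁺][OH⁻]^2 = 2.3×10⁻¹⁰
Since Q (2.3×10⁻¹⁰) exceeds Ksp (3.3×10⁻¹³), Mn(OH)₂ will precipitate.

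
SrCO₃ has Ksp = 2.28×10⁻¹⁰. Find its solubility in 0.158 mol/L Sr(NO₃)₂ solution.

SrCO₃(s) ⇌ Sr²⁺(aq) + CO₃²⁻(aq)
Let s be the solubility of SrCO₃ here. The common ion gives [Sr²⁺] ≈ 0.158 mol/L, and [CO₃²⁻] = s.
Ksp = [Sr²⁺][CO₃²⁻] = (0.158)s
s = 2.28×10⁻¹⁰ / (0.158) = 1.44×10⁻⁹
s = 1.44×10⁻⁹ mol/L

1.44×10⁻⁹ M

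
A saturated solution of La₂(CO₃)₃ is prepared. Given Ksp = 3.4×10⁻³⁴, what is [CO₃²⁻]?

2.4×10⁻⁷ M

La₂(CO₃)₃(s) ⇌ 2 La³⁺(aq) + 3 CO₃²⁻(aq)
Let s be the molar solubility. Then [La³⁺] = 2s and [CO₃²⁻] = 3s.
Ksp = [La³⁺]^2[CO₃²⁻]^3 = (2s)^2 · (3s)^3 = 108s^5 = 3.4×10⁻³⁴
s = 7.9×10⁻⁸ M
[CO₃²⁻] = 3s = 2.4×10⁻⁷ M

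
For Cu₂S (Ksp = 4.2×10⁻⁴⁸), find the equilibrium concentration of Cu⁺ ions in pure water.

Cu₂S(s) ⇌ 2 Cu⁺(aq) + S²⁻(aq)
With molar solubility s: [Cu⁺] = 2s, [S²⁻] = s.
Ksp = [Cu⁺]^2[S²⁻] = (2s)^2 · s = 4s^3 = 4.2×10⁻⁴⁸
s = 1.0×10⁻¹⁶ M
[Cu⁺] = 2s = 2.0×10⁻¹⁶ M

2.0×10⁻¹⁶ M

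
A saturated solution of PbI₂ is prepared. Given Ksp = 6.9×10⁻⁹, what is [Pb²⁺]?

PbI₂(s) ⇌ Pb²⁺(aq) + 2 I⁻(aq)
If s mol/L of PbI₂ dissolves, [Pb²⁺] = s and [I⁻] = 2s.
Ksp = [Pb²⁺][I⁻]^2 = s · (2s)^2 = 4s^3 = 6.9×10⁻⁹
s = 1.2×10⁻³ mol/L
[Pb²⁺] = s = 1.2×10⁻³ mol/L

1.2×10⁻³ M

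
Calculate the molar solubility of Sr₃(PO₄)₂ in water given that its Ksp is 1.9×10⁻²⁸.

Sr₃(PO₄)₂(s) ⇌ 3 Sr²⁺(aq) + 2 PO₄³⁻(aq)
If s mol/L of Sr₃(PO₄)₂ dissolves, [Sr²⁺] = 3s and [PO₄³⁻] = 2s.
Ksp = [Sr²⁺]^3[PO₄³⁻]^2 = (3s)^3 · (2s)^2 = 108s^5
108s^5 = 1.9×10⁻²⁸  ⇒  s^5 = 1.8×10⁻³⁰
s = 1.1×10⁻⁶ mol L⁻¹

1.1×10⁻⁶ M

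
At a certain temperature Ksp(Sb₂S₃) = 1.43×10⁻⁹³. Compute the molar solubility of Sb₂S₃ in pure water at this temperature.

Sb₂S₃(s) ⇌ 2 Sb³⁺(aq) + 3 S²⁻(aq)
Call the molar solubility s, so that [Sb³⁺] = 2s and [S²⁻] = 3s.
Ksp = [Sb³⁺]^2[S²⁻]^3 = (2s)^2 · (3s)^3 = 108s^5
108s^5 = 1.43×10⁻⁹³  ⇒  s^5 = 1.32×10⁻⁹⁵
s = (1.32×10⁻⁹⁵)^(1/5) = 1.06×10⁻¹⁹ mol L⁻¹

1.06×10⁻¹⁹ M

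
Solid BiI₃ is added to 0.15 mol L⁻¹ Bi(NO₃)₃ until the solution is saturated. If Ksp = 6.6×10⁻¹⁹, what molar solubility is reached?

BiI₃(s) ⇌ Bi³⁺(aq) + 3 I⁻(aq)
Bi³⁺ is already present at 0.15 mol L⁻¹. If s mol/L of BiI₃ dissolves, [I⁻] = 3s while [Bi³⁺] ≈ 0.15 mol L⁻¹.
Ksp = [Bi³⁺][I⁻]^3 = (0.15)(3s)^3
(3s)^3 = 6.6×10⁻¹⁹ / (0.15) = 4.4×10⁻¹⁸
s = 5.5×10⁻⁷ mol L⁻¹

5.5×10⁻⁷ M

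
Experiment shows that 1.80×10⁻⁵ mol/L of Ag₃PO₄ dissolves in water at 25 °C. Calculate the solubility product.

Ksp = 2.83×10⁻¹⁸

Ag₃PO₄(s) ⇌ 3 Ag⁺(aq) + PO₄³⁻(aq)
For each mole of Ag₃PO₄ that dissolves per liter, [Ag⁺] = 3s and [PO₄³⁻] = s; let s denote this solubility.
Ksp = [Ag⁺]^3[PO₄³⁻] = (3s)^3 · s = 27s^4
Ksp = 27 × (1.80×10⁻⁵)^4 = 2.83×10⁻¹⁸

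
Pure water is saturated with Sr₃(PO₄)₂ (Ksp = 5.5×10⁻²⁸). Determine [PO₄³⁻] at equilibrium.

2.8×10⁻⁶ M

Sr₃(PO₄)₂(s) ⇌ 3 Sr²⁺(aq) + 2 PO₄³⁻(aq)
Call the molar solubility s, so that [Sr²⁺] = 3s and [PO₄³⁻] = 2s.
Ksp = [Sr²⁺]^3[PO₄³⁻]^2 = (3s)^3 · (2s)^2 = 108s^5 = 5.5×10⁻²⁸
s = 1.4×10⁻⁶ M
[PO₄³⁻] = 2s = 2.8×10⁻⁶ M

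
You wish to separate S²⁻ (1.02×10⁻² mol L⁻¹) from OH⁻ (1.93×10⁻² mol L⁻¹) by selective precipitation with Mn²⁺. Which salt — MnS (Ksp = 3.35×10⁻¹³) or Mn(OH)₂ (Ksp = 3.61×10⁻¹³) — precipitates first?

The threshold for precipitation is Q = Ksp.
For MnS: [Mn²⁺] = (Ksp/[S²⁻]) = 3.28×10⁻¹¹ mol L⁻¹
For Mn(OH)₂: [Mn²⁺] = (Ksp/[OH⁻]^2) = 9.69×10⁻¹⁰ mol L⁻¹
MnS requires the lower [Mn²⁺], so it precipitates first.

MnS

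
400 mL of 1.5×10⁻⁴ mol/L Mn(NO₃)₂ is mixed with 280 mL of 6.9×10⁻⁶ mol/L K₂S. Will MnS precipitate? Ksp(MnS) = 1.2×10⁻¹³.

Yes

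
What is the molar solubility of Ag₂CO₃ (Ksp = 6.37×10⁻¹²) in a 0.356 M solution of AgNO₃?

5.03×10⁻¹¹ M

Ag₂CO₃(s) ⇌ 2 Ag⁺(aq) + CO₃²⁻(aq)
With Ag⁺ already at 0.356 M and s small, take [Ag⁺] ≈ 0.356 M and [CO₃²⁻] = s.
Ksp = [Ag⁺]^2[CO₃²⁻] = (0.356)^2s
s = 6.37×10⁻¹² / (0.356)^2 = 5.03×10⁻¹¹
s = 5.03×10⁻¹¹ M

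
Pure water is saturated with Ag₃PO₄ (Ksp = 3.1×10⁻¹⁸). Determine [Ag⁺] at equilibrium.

5.5×10⁻⁵ M

Ag₃PO₄(s) ⇌ 3 Ag⁺(aq) + PO₄³⁻(aq)
Call the molar solubility s, so that [Ag⁺] = 3s and [PO₄³⁻] = s.
Ksp = [Ag⁺]^3[PO₄³⁻] = (3s)^3 · s = 27s^4 = 3.1×10⁻¹⁸
s = 1.8×10⁻⁵ mol L⁻¹
[Ag⁺] = 3s = 5.5×10⁻⁵ mol L⁻¹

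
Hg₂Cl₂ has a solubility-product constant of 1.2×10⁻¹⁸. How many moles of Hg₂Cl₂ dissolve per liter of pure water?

Hg₂Cl₂(s) ⇌ Hg₂²⁺(aq) + 2 Cl⁻(aq)
If s mol/L of Hg₂Cl₂ dissolves, [Hg₂²⁺] = s and [Cl⁻] = 2s.
Ksp = [Hg₂²⁺][Cl⁻]^2 = s · (2s)^2 = 4s^3
4s^3 = 1.2×10⁻¹⁸  ⇒  s^3 = 3.0×10⁻¹⁹
Taking the 3rd root, s = 6.7×10⁻⁷ mol/L.

6.7×10⁻⁷ M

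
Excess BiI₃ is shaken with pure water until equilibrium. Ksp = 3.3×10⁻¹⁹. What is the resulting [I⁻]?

BiI₃(s) ⇌ Bi³⁺(aq) + 3 I⁻(aq)
Call the molar solubility s, so that [Bi³⁺] = s and [I⁻] = 3s.
Ksp = [Bi³⁺][I⁻]^3 = s · (3s)^3 = 27s^4 = 3.3×10⁻¹⁹
s = 1.1×10⁻⁵ mol L⁻¹
[I⁻] = 3s = 3.2×10⁻⁵ mol L⁻¹

3.2×10⁻⁵ M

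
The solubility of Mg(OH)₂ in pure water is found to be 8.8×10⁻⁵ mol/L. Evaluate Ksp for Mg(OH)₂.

Ksp = 2.7×10⁻¹²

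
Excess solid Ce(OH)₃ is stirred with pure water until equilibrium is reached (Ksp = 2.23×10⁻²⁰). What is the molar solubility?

5.36×10⁻⁶ M

Ce(OH)₃(s) ⇌ Ce³⁺(aq) + 3 OH⁻(aq)
Let s be the molar solubility. Then [Ce³⁺] = s and [OH⁻] = 3s.
Ksp = [Ce³⁺][OH⁻]^3 = s · (3s)^3 = 27s^4
27s^4 = 2.23×10⁻²⁰  ⇒  s^4 = 8.26×10⁻²²
s = 5.36×10⁻⁶ M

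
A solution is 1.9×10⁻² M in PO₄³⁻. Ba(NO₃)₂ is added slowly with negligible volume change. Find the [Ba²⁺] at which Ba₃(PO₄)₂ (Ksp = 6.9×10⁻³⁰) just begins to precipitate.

Each salt precipitates once Q = Ksp for that salt.
Ba₃(PO₄)₂(s) ⇌ 3 Ba²⁺(aq) + 2 PO₄³⁻(aq)
Ksp = [Ba²⁺]^3[PO₄³⁻]^2 = [Ba²⁺]^3(1.9×10⁻²)^2
[Ba²⁺]^3 = 6.9×10⁻³⁰ / (1.9×10⁻²)^2 = 1.9×10⁻²⁶
[Ba²⁺] = 2.7×10⁻⁹ M

2.7×10⁻⁹ M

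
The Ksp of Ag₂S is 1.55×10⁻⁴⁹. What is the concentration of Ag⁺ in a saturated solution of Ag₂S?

Ag₂S(s) ⇌ 2 Ag⁺(aq) + S²⁻(aq)
Call the molar solubility s, so that [Ag⁺] = 2s and [S²⁻] = s.
Ksp = [Ag⁺]^2[S²⁻] = (2s)^2 · s = 4s^3 = 1.55×10⁻⁴⁹
s = 3.38×10⁻¹⁷ M
[Ag⁺] = 2s = 6.77×10⁻¹⁷ M

6.77×10⁻¹⁷ M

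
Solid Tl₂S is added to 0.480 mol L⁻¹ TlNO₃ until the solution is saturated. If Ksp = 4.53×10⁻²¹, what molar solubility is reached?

Tl₂S(s) ⇌ 2 Tl⁺(aq) + S²⁻(aq)
With Tl⁺ already at 0.480 mol L⁻¹ and s small, take [Tl⁺] ≈ 0.480 mol L⁻¹ and [S²⁻] = s.
Ksp = [Tl⁺]^2[S²⁻] = (0.480)^2s
s = 4.53×10⁻²¹ / (0.480)^2 = 1.97×10⁻²⁰
s = 1.97×10⁻²⁰ mol L⁻¹

1.97×10⁻²⁰ M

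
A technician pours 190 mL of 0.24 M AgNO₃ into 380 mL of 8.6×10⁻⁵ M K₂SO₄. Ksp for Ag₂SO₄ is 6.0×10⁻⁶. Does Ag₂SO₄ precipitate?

No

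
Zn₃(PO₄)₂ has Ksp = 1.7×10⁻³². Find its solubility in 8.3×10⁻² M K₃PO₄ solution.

4.5×10⁻¹¹ M

Zn₃(PO₄)₂(s) ⇌ 3 Zn²⁺(aq) + 2 PO₄³⁻(aq)
PO₄³⁻ is already present at 8.3×10⁻² M. If s mol/L of Zn₃(PO₄)₂ dissolves, [Zn²⁺] = 3s while [PO₄³⁻] ≈ 8.3×10⁻² M.
Ksp = [Zn²⁺]^3[PO₄³⁻]^2 = (3s)^3(8.3×10⁻²)^2
(3s)^3 = 1.7×10⁻³² / (8.3×10⁻²)^2 = 2.5×10⁻³⁰
s = 4.5×10⁻¹¹ M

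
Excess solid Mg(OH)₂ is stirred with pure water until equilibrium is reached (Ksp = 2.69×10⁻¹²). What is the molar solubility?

8.76×10⁻⁵ M

Mg(OH)₂(s) ⇌ Mg²⁺(aq) + 2 OH⁻(aq)
Let s be the molar solubility. Then [Mg²⁺] = s and [OH⁻] = 2s.
Ksp = [Mg²⁺][OH⁻]^2 = s · (2s)^2 = 4s^3
4s^3 = 2.69×10⁻¹²  ⇒  s^3 = 6.73×10⁻¹³
s = 8.76×10⁻⁵ M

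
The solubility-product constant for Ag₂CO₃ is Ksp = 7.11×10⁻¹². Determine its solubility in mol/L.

Ag₂CO₃(s) ⇌ 2 Ag⁺(aq) + CO₃²⁻(aq)
With molar solubility s: [Ag⁺] = 2s, [CO₃²⁻] = s.
Ksp = [Ag⁺]^2[CO₃²⁻] = (2s)^2 · s = 4s^3
4s^3 = 7.11×10⁻¹²  ⇒  s^3 = 1.78×10⁻¹²
s = (1.78×10⁻¹²)^(1/3) = 1.21×10⁻⁴ mol/L

1.21×10⁻⁴ M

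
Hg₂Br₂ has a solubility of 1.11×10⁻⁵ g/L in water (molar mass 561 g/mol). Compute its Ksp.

Ksp = 3.10×10⁻²³

Convert to molarity: s = 1.11×10⁻⁵ / 561 = 1.9786×10⁻⁸ mol/L
Hg₂Br₂(s) ⇌ Hg₂²⁺(aq) + 2 Br⁻(aq)
Let s be the molar solubility. Then [Hg₂²⁺] = s and [Br⁻] = 2s.
Ksp = [Hg₂²⁺][Br⁻]^2 = s · (2s)^2 = 4s^3
Ksp = 4 × (1.9786×10⁻⁸)^3 = 3.10×10⁻²³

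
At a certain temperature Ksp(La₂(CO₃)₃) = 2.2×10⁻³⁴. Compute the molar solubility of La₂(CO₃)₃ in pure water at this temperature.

7.3×10⁻⁸ M

La₂(CO₃)₃(s) ⇌ 2 La³⁺(aq) + 3 CO₃²⁻(aq)
For each mole of La₂(CO₃)₃ that dissolves per liter, [La³⁺] = 2s and [CO₃²⁻] = 3s; let s denote this solubility.
Ksp = [La³⁺]^2[CO₃²⁻]^3 = (2s)^2 · (3s)^3 = 108s^5
108s^5 = 2.2×10⁻³⁴  ⇒  s^5 = 2.0×10⁻³⁶
s = (2.0×10⁻³⁶)^(1/5) = 7.3×10⁻⁸ M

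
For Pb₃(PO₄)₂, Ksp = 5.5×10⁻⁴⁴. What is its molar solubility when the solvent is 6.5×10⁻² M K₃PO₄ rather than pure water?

Pb₃(PO₄)₂(s) ⇌ 3 Pb²⁺(aq) + 2 PO₄³⁻(aq)
With PO₄³⁻ already at 6.5×10⁻² M and s small, take [PO₄³⁻] ≈ 6.5×10⁻² M and [Pb²⁺] = 3s.
Ksp = [Pb²⁺]^3[PO₄³⁻]^2 = (3s)^3(6.5×10⁻²)^2
(3s)^3 = 5.5×10⁻⁴⁴ / (6.5×10⁻²)^2 = 1.3×10⁻⁴¹
s = 7.8×10⁻¹⁵ M

7.8×10⁻¹⁵ M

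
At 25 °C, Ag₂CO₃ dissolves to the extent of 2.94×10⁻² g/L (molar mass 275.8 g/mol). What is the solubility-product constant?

Ksp = 4.85×10⁻¹²

Convert to molarity: s = 2.94×10⁻² / 275.8 = 1.0660×10⁻⁴ mol/L
Ag₂CO₃(s) ⇌ 2 Ag⁺(aq) + CO₃²⁻(aq)
For each mole of Ag₂CO₃ that dissolves per liter, [Ag⁺] = 2s and [CO₃²⁻] = s; let s denote this solubility.
Ksp = [Ag⁺]^2[CO₃²⁻] = (2s)^2 · s = 4s^3
Ksp = 4 × (1.0660×10⁻⁴)^3 = 4.85×10⁻¹²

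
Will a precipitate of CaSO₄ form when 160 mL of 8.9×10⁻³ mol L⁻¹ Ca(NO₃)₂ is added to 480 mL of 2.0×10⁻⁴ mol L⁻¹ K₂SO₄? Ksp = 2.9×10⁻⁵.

Total volume after mixing = 160 + 480 = 640 mL.
[Ca²⁺] = (8.9×10⁻³)(160)/640 = 2.2×10⁻³ mol L⁻¹
[SO₄²⁻] = (2.0×10⁻⁴)(480)/640 = 1.5×10⁻⁴ mol L⁻¹
Q = [Ca²⁺][SO₄²⁻] = 3.3×10⁻⁷
Q = 3.3×10⁻⁷ < Ksp = 2.9×10⁻⁵, so the solution is unsaturated and no precipitate forms.

No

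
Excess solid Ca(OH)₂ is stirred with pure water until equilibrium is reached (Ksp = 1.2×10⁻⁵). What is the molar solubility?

Ca(OH)₂(s) ⇌ Ca²⁺(aq) + 2 OH⁻(aq)
With molar solubility s: [Ca²⁺] = s, [OH⁻] = 2s.
Ksp = [Ca²⁺][OH⁻]^2 = s · (2s)^2 = 4s^3
4s^3 = 1.2×10⁻⁵  ⇒  s^3 = 3.0×10⁻⁶
Taking the 3rd root, s = 1.4×10⁻² mol/L.

1.4×10⁻² M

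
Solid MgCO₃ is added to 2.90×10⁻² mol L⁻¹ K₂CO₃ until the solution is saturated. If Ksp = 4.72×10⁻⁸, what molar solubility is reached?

MgCO₃(s) ⇌ Mg²⁺(aq) + CO₃²⁻(aq)
Let s be the solubility of MgCO₃ here. The common ion gives [CO₃²⁻] ≈ 2.90×10⁻² mol L⁻¹, and [Mg²⁺] = s.
Ksp = [Mg²⁺][CO₃²⁻] = s(2.90×10⁻²)
s = 4.72×10⁻⁸ / (2.90×10⁻²) = 1.63×10⁻⁶
s = 1.63×10⁻⁶ mol L⁻¹

1.63×10⁻⁶ M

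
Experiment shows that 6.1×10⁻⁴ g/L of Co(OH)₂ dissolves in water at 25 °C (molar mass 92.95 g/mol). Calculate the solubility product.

Ksp = 1.1×10⁻¹⁵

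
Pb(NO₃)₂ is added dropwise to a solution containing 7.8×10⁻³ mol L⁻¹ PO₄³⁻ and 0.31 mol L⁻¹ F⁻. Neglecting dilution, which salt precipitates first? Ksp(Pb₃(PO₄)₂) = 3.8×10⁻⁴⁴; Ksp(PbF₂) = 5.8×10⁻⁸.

Pb₃(PO₄)₂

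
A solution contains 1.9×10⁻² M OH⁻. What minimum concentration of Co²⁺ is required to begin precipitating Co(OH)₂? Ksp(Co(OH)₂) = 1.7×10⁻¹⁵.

4.7×10⁻¹² M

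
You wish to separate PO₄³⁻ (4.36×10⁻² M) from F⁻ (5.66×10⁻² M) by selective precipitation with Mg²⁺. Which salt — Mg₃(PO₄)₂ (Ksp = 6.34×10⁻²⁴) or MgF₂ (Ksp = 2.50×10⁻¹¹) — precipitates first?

MgF₂

Each salt precipitates once Q = Ksp for that salt.
For Mg₃(PO₄)₂: [Mg²⁺] = (Ksp/[PO₄³⁻]^2)^(1/3) = 1.49×10⁻⁷ M
For MgF₂: [Mg²⁺] = (Ksp/[F⁻]^2) = 7.80×10⁻⁹ M
The smaller threshold [Mg²⁺] is reached first, so MgF₂ precipitates first.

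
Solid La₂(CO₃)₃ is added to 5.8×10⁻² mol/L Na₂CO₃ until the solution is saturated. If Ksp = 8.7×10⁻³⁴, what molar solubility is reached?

La₂(CO₃)₃(s) ⇌ 2 La³⁺(aq) + 3 CO₃²⁻(aq)
With CO₃²⁻ already at 5.8×10⁻² mol/L and s small, take [CO₃²⁻] ≈ 5.8×10⁻² mol/L and [La³⁺] = 2s.
Ksp = [La³⁺]^2[CO₃²⁻]^3 = (2s)^2(5.8×10⁻²)^3
(2s)^2 = 8.7×10⁻³⁴ / (5.8×10⁻²)^3 = 4.5×10⁻³⁰
s = 1.1×10⁻¹⁵ mol/L

1.1×10⁻¹⁵ M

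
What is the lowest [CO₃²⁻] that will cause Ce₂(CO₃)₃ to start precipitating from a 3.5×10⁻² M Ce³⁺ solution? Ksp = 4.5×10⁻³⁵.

Each salt precipitates once Q = Ksp for that salt.
Ce₂(CO₃)₃(s) ⇌ 2 Ce³⁺(aq) + 3 CO₃²⁻(aq)
Ksp = [Ce³⁺]^2[CO₃²⁻]^3 = [CO₃²⁻]^3(3.5×10⁻²)^2
[CO₃²⁻]^3 = 4.5×10⁻³⁵ / (3.5×10⁻²)^2 = 3.7×10⁻³²
[CO₃²⁻] = 3.3×10⁻¹¹ M

3.3×10⁻¹¹ M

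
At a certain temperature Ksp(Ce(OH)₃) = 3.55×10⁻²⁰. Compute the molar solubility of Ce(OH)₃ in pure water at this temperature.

6.02×10⁻⁶ M

Ce(OH)₃(s) ⇌ Ce³⁺(aq) + 3 OH⁻(aq)
If s mol/L of Ce(OH)₃ dissolves, [Ce³⁺] = s and [OH⁻] = 3s.
Ksp = [Ce³⁺][OH⁻]^3 = s · (3s)^3 = 27s^4
27s^4 = 3.55×10⁻²⁰  ⇒  s^4 = 1.31×10⁻²¹
s = 6.02×10⁻⁶ mol/L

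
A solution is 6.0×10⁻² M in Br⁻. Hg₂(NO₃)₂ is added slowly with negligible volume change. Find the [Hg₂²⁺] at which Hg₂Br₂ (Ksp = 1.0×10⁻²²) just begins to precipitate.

2.8×10⁻²⁰ M

A salt starts to precipitate once the ion product Q reaches its Ksp.
Hg₂Br₂(s) ⇌ Hg₂²⁺(aq) + 2 Br⁻(aq)
Ksp = [Hg₂²⁺][Br⁻]^2 = [Hg₂²⁺](6.0×10⁻²)^2
[Hg₂²⁺] = 1.0×10⁻²² / (6.0×10⁻²)^2 = 2.8×10⁻²⁰
[Hg₂²⁺] = 2.8×10⁻²⁰ M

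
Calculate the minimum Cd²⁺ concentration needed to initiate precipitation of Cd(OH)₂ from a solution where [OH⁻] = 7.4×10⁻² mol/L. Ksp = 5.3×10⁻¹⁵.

9.7×10⁻¹³ M

Precipitation begins when Q = Ksp.
Cd(OH)₂(s) ⇌ Cd²⁺(aq) + 2 OH⁻(aq)
Ksp = [Cd²⁺][OH⁻]^2 = [Cd²⁺](7.4×10⁻²)^2
[Cd²⁺] = 5.3×10⁻¹⁵ / (7.4×10⁻²)^2 = 9.7×10⁻¹³
[Cd²⁺] = 9.7×10⁻¹³ mol/L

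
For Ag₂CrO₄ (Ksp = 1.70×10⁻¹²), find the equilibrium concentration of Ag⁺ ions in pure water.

1.50×10⁻⁴ M

Ag₂CrO₄(s) ⇌ 2 Ag⁺(aq) + CrO₄²⁻(aq)
With molar solubility s: [Ag⁺] = 2s, [CrO₄²⁻] = s.
Ksp = [Ag⁺]^2[CrO₄²⁻] = (2s)^2 · s = 4s^3 = 1.70×10⁻¹²
s = 7.52×10⁻⁵ M
[Ag⁺] = 2s = 1.50×10⁻⁴ M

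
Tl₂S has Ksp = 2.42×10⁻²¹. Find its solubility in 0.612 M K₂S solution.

Tl₂S(s) ⇌ 2 Tl⁺(aq) + S²⁻(aq)
S²⁻ is already present at 0.612 M. If s mol/L of Tl₂S dissolves, [Tl⁺] = 2s while [S²⁻] ≈ 0.612 M.
Ksp = [Tl⁺]^2[S²⁻] = (2s)^2(0.612)
(2s)^2 = 2.42×10⁻²¹ / (0.612) = 3.95×10⁻²¹
s = 3.14×10⁻¹¹ M

3.14×10⁻¹¹ M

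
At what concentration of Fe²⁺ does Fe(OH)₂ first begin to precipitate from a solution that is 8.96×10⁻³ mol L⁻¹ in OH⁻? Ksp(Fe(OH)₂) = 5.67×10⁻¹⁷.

The threshold for precipitation is Q = Ksp.
Fe(OH)₂(s) ⇌ Fe²⁺(aq) + 2 OH⁻(aq)
Ksp = [Fe²⁺][OH⁻]^2 = [Fe²⁺](8.96×10⁻³)^2
[Fe²⁺] = 5.67×10⁻¹⁷ / (8.96×10⁻³)^2 = 7.06×10⁻¹³
[Fe²⁺] = 7.06×10⁻¹³ mol L⁻¹

7.06×10⁻¹³ M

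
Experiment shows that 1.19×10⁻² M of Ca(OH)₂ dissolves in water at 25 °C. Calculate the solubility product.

Ca(OH)₂(s) ⇌ Ca²⁺(aq) + 2 OH⁻(aq)
If s mol/L of Ca(OH)₂ dissolves, [Ca²⁺] = s and [OH⁻] = 2s.
Ksp = [Ca²⁺][OH⁻]^2 = s · (2s)^2 = 4s^3
Ksp = 4 × (1.19×10⁻²)^3 = 6.74×10⁻⁶

Ksp = 6.74×10⁻⁶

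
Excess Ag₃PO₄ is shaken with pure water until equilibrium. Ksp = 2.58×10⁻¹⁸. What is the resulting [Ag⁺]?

Ag₃PO₄(s) ⇌ 3 Ag⁺(aq) + PO₄³⁻(aq)
Let s be the molar solubility. Then [Ag⁺] = 3s and [PO₄³⁻] = s.
Ksp = [Ag⁺]^3[PO₄³⁻] = (3s)^3 · s = 27s^4 = 2.58×10⁻¹⁸
s = 1.76×10⁻⁵ M
[Ag⁺] = 3s = 5.27×10⁻⁵ M

5.27×10⁻⁵ M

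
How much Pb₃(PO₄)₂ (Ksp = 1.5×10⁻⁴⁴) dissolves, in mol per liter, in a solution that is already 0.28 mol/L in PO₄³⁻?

1.9×10⁻¹⁵ M

Pb₃(PO₄)₂(s) ⇌ 3 Pb²⁺(aq) + 2 PO₄³⁻(aq)
The solution already contains PO₄³⁻ at 0.28 mol/L. Let s be the molar solubility of Pb₃(PO₄)₂.
[PO₄³⁻] ≈ 0.28 mol/L (common ion dominates); [Pb²⁺] = 3s.
Ksp = [Pb²⁺]^3[PO₄³⁻]^2 = (3s)^3(0.28)^2
(3s)^3 = 1.5×10⁻⁴⁴ / (0.28)^2 = 1.9×10⁻⁴³
s = 1.9×10⁻¹⁵ mol/L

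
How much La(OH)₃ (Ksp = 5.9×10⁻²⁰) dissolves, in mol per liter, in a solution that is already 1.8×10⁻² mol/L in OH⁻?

1.0×10⁻¹⁴ M

La(OH)₃(s) ⇌ La³⁺(aq) + 3 OH⁻(aq)
OH⁻ is already present at 1.8×10⁻² mol/L. If s mol/L of La(OH)₃ dissolves, [La³⁺] = s while [OH⁻] ≈ 1.8×10⁻² mol/L.
Ksp = [La³⁺][OH⁻]^3 = s(1.8×10⁻²)^3
s = 5.9×10⁻²⁰ / (1.8×10⁻²)^3 = 1.0×10⁻¹⁴
s = 1.0×10⁻¹⁴ mol/L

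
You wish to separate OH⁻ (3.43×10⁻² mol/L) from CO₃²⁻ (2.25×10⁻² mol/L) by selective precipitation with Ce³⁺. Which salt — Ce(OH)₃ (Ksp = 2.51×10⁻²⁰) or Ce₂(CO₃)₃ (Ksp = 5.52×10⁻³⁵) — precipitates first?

Ce(OH)₃

Precipitation of each salt begins when its ion product equals Ksp.
For Ce(OH)₃: [Ce³⁺] = (Ksp/[OH⁻]^3) = 6.22×10⁻¹⁶ mol/L
For Ce₂(CO₃)₃: [Ce³⁺] = (Ksp/[CO₃²⁻]^3)^(1/2) = 2.20×10⁻¹⁵ mol/L
Ce(OH)₃ requires the lower [Ce³⁺], so it precipitates first.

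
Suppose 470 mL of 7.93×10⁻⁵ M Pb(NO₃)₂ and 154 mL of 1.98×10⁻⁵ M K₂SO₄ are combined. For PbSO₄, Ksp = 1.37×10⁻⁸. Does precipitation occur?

No

Total volume after mixing = 470 + 154 = 624 mL.
[Pb²⁺] = (7.93×10⁻⁵)(470)/624 = 5.97×10⁻⁵ M
[SO₄²⁻] = (1.98×10⁻⁵)(154)/624 = 4.89×10⁻⁶ M
Q = [Pb²⁺][SO₄²⁻] = 2.92×10⁻¹⁰
Q < Ksp (2.92×10⁻¹⁰ vs 1.37×10⁻⁸); the solution remains unsaturated and no precipitate forms.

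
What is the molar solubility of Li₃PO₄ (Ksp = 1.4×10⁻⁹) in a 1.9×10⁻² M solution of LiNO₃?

Li₃PO₄(s) ⇌ 3 Li⁺(aq) + PO₄³⁻(aq)
Let s be the solubility of Li₃PO₄ here. The common ion gives [Li⁺] ≈ 1.9×10⁻² M, and [PO₄³⁻] = s.
Ksp = [Li⁺]^3[PO₄³⁻] = (1.9×10⁻²)^3s
s = 1.4×10⁻⁹ / (1.9×10⁻²)^3 = 2.0×10⁻⁴
s = 2.0×10⁻⁴ M

2.0×10⁻⁴ M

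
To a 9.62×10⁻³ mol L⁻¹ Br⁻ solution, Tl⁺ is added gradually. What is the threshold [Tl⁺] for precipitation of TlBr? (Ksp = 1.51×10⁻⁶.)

1.57×10⁻⁴ M

Precipitation of each salt begins when its ion product equals Ksp.
TlBr(s) ⇌ Tl⁺(aq) + Br⁻(aq)
Ksp = [Tl⁺][Br⁻] = [Tl⁺](9.62×10⁻³)
[Tl⁺] = 1.51×10⁻⁶ / (9.62×10⁻³) = 1.57×10⁻⁴
[Tl⁺] = 1.57×10⁻⁴ mol L⁻¹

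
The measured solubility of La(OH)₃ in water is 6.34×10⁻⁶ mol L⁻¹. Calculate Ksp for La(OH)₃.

La(OH)₃(s) ⇌ La³⁺(aq) + 3 OH⁻(aq)
With molar solubility s: [La³⁺] = s, [OH⁻] = 3s.
Ksp = [La³⁺][OH⁻]^3 = s · (3s)^3 = 27s^4
Ksp = 27 × (6.34×10⁻⁶)^4 = 4.36×10⁻²⁰

Ksp = 4.36×10⁻²⁰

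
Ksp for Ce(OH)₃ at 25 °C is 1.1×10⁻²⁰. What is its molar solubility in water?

Ce(OH)₃(s) ⇌ Ce³⁺(aq) + 3 OH⁻(aq)
With molar solubility s: [Ce³⁺] = s, [OH⁻] = 3s.
Ksp = [Ce³⁺][OH⁻]^3 = s · (3s)^3 = 27s^4
27s^4 = 1.1×10⁻²⁰  ⇒  s^4 = 4.1×10⁻²²
s = (4.1×10⁻²²)^(1/4) = 4.5×10⁻⁶ mol/L

4.5×10⁻⁶ M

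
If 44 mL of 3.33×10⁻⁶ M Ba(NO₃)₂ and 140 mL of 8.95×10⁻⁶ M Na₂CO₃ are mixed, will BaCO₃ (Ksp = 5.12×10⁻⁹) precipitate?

Total volume after mixing = 44 + 140 = 184 mL.
[Ba²⁺] = (3.33×10⁻⁶)(44)/184 = 7.96×10⁻⁷ M
[CO₃²⁻] = (8.95×10⁻⁶)(140)/184 = 6.81×10⁻⁶ M
Q = [Ba²⁺][CO₃²⁻] = 5.42×10⁻¹²
Q = 5.42×10⁻¹² < Ksp = 5.12×10⁻⁹, so the solution is unsaturated and no precipitate forms.

No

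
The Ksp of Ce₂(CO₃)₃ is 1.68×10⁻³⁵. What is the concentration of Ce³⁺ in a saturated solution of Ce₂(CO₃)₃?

8.70×10⁻⁸ M

Ce₂(CO₃)₃(s) ⇌ 2 Ce³⁺(aq) + 3 CO₃²⁻(aq)
With molar solubility s: [Ce³⁺] = 2s, [CO₃²⁻] = 3s.
Ksp = [Ce³⁺]^2[CO₃²⁻]^3 = (2s)^2 · (3s)^3 = 108s^5 = 1.68×10⁻³⁵
s = 4.35×10⁻⁸ M
[Ce³⁺] = 2s = 8.70×10⁻⁸ M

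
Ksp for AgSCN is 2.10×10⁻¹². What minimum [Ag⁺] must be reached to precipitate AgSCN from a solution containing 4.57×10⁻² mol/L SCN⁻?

4.60×10⁻¹¹ M

The threshold for precipitation is Q = Ksp.
AgSCN(s) ⇌ Ag⁺(aq) + SCN⁻(aq)
Ksp = [Ag⁺][SCN⁻] = [Ag⁺](4.57×10⁻²)
[Ag⁺] = 2.10×10⁻¹² / (4.57×10⁻²) = 4.60×10⁻¹¹
[Ag⁺] = 4.60×10⁻¹¹ mol/L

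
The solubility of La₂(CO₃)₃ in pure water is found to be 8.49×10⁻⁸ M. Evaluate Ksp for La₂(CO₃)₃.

La₂(CO₃)₃(s) ⇌ 2 La³⁺(aq) + 3 CO₃²⁻(aq)
For each mole of La₂(CO₃)₃ that dissolves per liter, [La³⁺] = 2s and [CO₃²⁻] = 3s; let s denote this solubility.
Ksp = [La³⁺]^2[CO₃²⁻]^3 = (2s)^2 · (3s)^3 = 108s^5
Ksp = 108 × (8.49×10⁻⁸)^5 = 4.76×10⁻³⁴

Ksp = 4.76×10⁻³⁴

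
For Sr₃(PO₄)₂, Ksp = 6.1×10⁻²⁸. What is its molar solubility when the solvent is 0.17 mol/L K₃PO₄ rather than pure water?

9.2×10⁻¹⁰ M

Sr₃(PO₄)₂(s) ⇌ 3 Sr²⁺(aq) + 2 PO₄³⁻(aq)
The solution already contains PO₄³⁻ at 0.17 mol/L. Let s be the molar solubility of Sr₃(PO₄)₂.
[PO₄³⁻] ≈ 0.17 mol/L (common ion dominates); [Sr²⁺] = 3s.
Ksp = [Sr²⁺]^3[PO₄³⁻]^2 = (3s)^3(0.17)^2
(3s)^3 = 6.1×10⁻²⁸ / (0.17)^2 = 2.1×10⁻²⁶
s = 9.2×10⁻¹⁰ mol/L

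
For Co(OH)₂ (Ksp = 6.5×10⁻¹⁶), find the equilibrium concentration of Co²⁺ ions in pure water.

5.5×10⁻⁶ M

Co(OH)₂(s) ⇌ Co²⁺(aq) + 2 OH⁻(aq)
Call the molar solubility s, so that [Co²⁺] = s and [OH⁻] = 2s.
Ksp = [Co²⁺][OH⁻]^2 = s · (2s)^2 = 4s^3 = 6.5×10⁻¹⁶
s = 5.5×10⁻⁶ M
[Co²⁺] = s = 5.5×10⁻⁶ M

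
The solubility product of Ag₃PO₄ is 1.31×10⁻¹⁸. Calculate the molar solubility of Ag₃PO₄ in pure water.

Ag₃PO₄(s) ⇌ 3 Ag⁺(aq) + PO₄³⁻(aq)
For each mole of Ag₃PO₄ that dissolves per liter, [Ag⁺] = 3s and [PO₄³⁻] = s; let s denote this solubility.
Ksp = [Ag⁺]^3[PO₄³⁻] = (3s)^3 · s = 27s^4
27s^4 = 1.31×10⁻¹⁸  ⇒  s^4 = 4.85×10⁻²⁰
s = 1.48×10⁻⁵ mol L⁻¹

1.48×10⁻⁵ M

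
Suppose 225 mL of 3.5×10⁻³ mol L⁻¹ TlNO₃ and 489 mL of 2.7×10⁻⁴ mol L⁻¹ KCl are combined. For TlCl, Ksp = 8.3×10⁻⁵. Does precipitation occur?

The combined volume is 714 mL.
[Tl⁺] = (3.5×10⁻³)(225)/714 = 1.1×10⁻³ mol L⁻¹
[Cl⁻] = (2.7×10⁻⁴)(489)/714 = 1.8×10⁻⁴ mol L⁻¹
Q = [Tl⁺][Cl⁻] = 2.0×10⁻⁷
Since Q (2.0×10⁻⁷) is less than Ksp (8.3×10⁻⁵), no TlCl precipitates.

No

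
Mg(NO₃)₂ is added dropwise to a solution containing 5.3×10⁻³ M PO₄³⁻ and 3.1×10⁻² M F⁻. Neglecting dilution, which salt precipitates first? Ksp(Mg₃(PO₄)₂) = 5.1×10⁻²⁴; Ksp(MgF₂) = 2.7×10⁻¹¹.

MgF₂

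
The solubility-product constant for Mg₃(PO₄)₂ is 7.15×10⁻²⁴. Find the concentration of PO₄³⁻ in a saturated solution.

1.84×10⁻⁵ M

Mg₃(PO₄)₂(s) ⇌ 3 Mg²⁺(aq) + 2 PO₄³⁻(aq)
Call the molar solubility s, so that [Mg²⁺] = 3s and [PO₄³⁻] = 2s.
Ksp = [Mg²⁺]^3[PO₄³⁻]^2 = (3s)^3 · (2s)^2 = 108s^5 = 7.15×10⁻²⁴
s = 9.21×10⁻⁶ M
[PO₄³⁻] = 2s = 1.84×10⁻⁵ M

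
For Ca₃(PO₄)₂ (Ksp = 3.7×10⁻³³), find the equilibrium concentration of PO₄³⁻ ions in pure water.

2.6×10⁻⁷ M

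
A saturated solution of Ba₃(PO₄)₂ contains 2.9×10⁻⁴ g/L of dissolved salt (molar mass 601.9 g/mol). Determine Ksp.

Ksp = 2.8×10⁻³⁰

Molar solubility s = (2.9×10⁻⁴ g/L) / (601.9 g/mol) = 4.818×10⁻⁷ mol/L
Ba₃(PO₄)₂(s) ⇌ 3 Ba²⁺(aq) + 2 PO₄³⁻(aq)
For each mole of Ba₃(PO₄)₂ that dissolves per liter, [Ba²⁺] = 3s and [PO₄³⁻] = 2s; let s denote this solubility.
Ksp = [Ba²⁺]^3[PO₄³⁻]^2 = (3s)^3 · (2s)^2 = 108s^5
Ksp = 108 × (4.818×10⁻⁷)^5 = 2.8×10⁻³⁰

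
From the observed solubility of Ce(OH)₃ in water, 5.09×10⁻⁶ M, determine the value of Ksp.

Ce(OH)₃(s) ⇌ Ce³⁺(aq) + 3 OH⁻(aq)
With molar solubility s: [Ce³⁺] = s, [OH⁻] = 3s.
Ksp = [Ce³⁺][OH⁻]^3 = s · (3s)^3 = 27s^4
Ksp = 27 × (5.09×10⁻⁶)^4 = 1.81×10⁻²⁰

Ksp = 1.81×10⁻²⁰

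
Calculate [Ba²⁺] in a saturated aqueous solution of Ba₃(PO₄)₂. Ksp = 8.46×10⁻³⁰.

1.80×10⁻⁶ M

Ba₃(PO₄)₂(s) ⇌ 3 Ba²⁺(aq) + 2 PO₄³⁻(aq)
If s mol/L of Ba₃(PO₄)₂ dissolves, [Ba²⁺] = 3s and [PO₄³⁻] = 2s.
Ksp = [Ba²⁺]^3[PO₄³⁻]^2 = (3s)^3 · (2s)^2 = 108s^5 = 8.46×10⁻³⁰
s = 6.01×10⁻⁷ mol L⁻¹
[Ba²⁺] = 3s = 1.80×10⁻⁶ mol L⁻¹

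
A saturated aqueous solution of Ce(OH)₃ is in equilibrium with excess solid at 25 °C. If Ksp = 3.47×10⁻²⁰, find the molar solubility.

5.99×10⁻⁶ M

Ce(OH)₃(s) ⇌ Ce³⁺(aq) + 3 OH⁻(aq)
Call the molar solubility s, so that [Ce³⁺] = s and [OH⁻] = 3s.
Ksp = [Ce³⁺][OH⁻]^3 = s · (3s)^3 = 27s^4
27s^4 = 3.47×10⁻²⁰  ⇒  s^4 = 1.29×10⁻²¹
s = 5.99×10⁻⁶ mol/L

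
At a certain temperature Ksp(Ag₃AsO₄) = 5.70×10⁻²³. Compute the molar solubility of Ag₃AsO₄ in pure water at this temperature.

Ag₃AsO₄(s) ⇌ 3 Ag⁺(aq) + AsO₄³⁻(aq)
Call the molar solubility s, so that [Ag⁺] = 3s and [AsO₄³⁻] = s.
Ksp = [Ag⁺]^3[AsO₄³⁻] = (3s)^3 · s = 27s^4
27s^4 = 5.70×10⁻²³  ⇒  s^4 = 2.11×10⁻²⁴
s = 1.21×10⁻⁶ mol L⁻¹

1.21×10⁻⁶ M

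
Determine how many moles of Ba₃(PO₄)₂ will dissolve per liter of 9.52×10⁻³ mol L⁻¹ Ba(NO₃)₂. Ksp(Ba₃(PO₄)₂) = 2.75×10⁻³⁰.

8.93×10⁻¹³ M

Ba₃(PO₄)₂(s) ⇌ 3 Ba²⁺(aq) + 2 PO₄³⁻(aq)
With Ba²⁺ already at 9.52×10⁻³ mol L⁻¹ and s small, take [Ba²⁺] ≈ 9.52×10⁻³ mol L⁻¹ and [PO₄³⁻] = 2s.
Ksp = [Ba²⁺]^3[PO₄³⁻]^2 = (9.52×10⁻³)^3(2s)^2
(2s)^2 = 2.75×10⁻³⁰ / (9.52×10⁻³)^3 = 3.19×10⁻²⁴
s = 8.93×10⁻¹³ mol L⁻¹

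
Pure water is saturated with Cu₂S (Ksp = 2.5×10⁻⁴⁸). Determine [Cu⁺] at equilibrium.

Cu₂S(s) ⇌ 2 Cu⁺(aq) + S²⁻(aq)
Call the molar solubility s, so that [Cu⁺] = 2s and [S²⁻] = s.
Ksp = [Cu⁺]^2[S²⁻] = (2s)^2 · s = 4s^3 = 2.5×10⁻⁴⁸
s = 8.5×10⁻¹⁷ mol L⁻¹
[Cu⁺] = 2s = 1.7×10⁻¹⁶ mol L⁻¹

1.7×10⁻¹⁶ M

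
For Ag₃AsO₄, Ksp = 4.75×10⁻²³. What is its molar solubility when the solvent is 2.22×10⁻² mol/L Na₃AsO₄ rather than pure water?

Ag₃AsO₄(s) ⇌ 3 Ag⁺(aq) + AsO₄³⁻(aq)
AsO₄³⁻ is already present at 2.22×10⁻² mol/L. If s mol/L of Ag₃AsO₄ dissolves, [Ag⁺] = 3s while [AsO₄³⁻] ≈ 2.22×10⁻² mol/L.
Ksp = [Ag⁺]^3[AsO₄³⁻] = (3s)^3(2.22×10⁻²)
(3s)^3 = 4.75×10⁻²³ / (2.22×10⁻²) = 2.14×10⁻²¹
s = 4.30×10⁻⁸ mol/L

4.30×10⁻⁸ M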